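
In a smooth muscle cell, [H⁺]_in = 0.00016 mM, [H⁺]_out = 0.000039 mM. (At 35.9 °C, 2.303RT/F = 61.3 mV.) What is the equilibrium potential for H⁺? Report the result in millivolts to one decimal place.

E = (61.3/z) · log₁₀([H⁺]_out/[H⁺]_in) with z = +1.
= (61.3/1) · log₁₀(0.000039/0.00016) = 61.30 · log₁₀(0.2437)
= 61.30 · (-0.6131) = -37.58 mV

-37.6 mV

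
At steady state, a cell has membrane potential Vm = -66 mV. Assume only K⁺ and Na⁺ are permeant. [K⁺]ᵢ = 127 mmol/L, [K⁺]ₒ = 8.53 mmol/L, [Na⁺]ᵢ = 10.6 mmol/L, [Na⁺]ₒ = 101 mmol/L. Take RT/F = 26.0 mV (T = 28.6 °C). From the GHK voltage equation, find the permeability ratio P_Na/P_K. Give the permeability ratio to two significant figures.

Let α = P_Na/P_K. GHK: Vm = 26.0·ln[(Kₒ + α·Naₒ)/(Kᵢ + α·Naᵢ)].
e^(Vm/26.0) = e^(-66.0/26.0) = 0.078988
So 0.078988·(Kᵢ + α·Naᵢ) = Kₒ + α·Naₒ → α = (0.078988·127.0 − 8.53) / (101.0 − 0.078988·10.6)
α = (10.03 − 8.53) / (101.0 − 0.8373) = 1.501/100.2 = 0.01499

0.015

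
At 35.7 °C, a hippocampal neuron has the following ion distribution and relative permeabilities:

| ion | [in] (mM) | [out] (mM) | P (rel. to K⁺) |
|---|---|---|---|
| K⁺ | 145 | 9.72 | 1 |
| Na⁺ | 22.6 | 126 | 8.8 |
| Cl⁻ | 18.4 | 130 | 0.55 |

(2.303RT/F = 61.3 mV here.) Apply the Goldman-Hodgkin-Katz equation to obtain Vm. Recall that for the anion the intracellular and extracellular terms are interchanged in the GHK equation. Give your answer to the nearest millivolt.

Vm = 61.3 · log₁₀[(Σ P·[cation]ₒ + Σ P·[anion]ᵢ) / (Σ P·[cation]ᵢ + Σ P·[anion]ₒ)]
Numerator = 1×9.72 + 8.8×126 + 0.55×18.4 = 1129
Denominator = 1×145 + 8.8×22.6 + 0.55×130 = 415.4
Vm = 61.3 · log₁₀(2.7171) = 61.3 × (0.4341) = 26.61 mV

27 mV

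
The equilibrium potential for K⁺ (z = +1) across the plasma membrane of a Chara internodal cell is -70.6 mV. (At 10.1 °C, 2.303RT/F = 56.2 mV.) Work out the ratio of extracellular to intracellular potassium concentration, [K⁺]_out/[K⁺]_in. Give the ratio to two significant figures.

log₁₀([out]/[in]) = E·z/(56.2) = -70.6 × 1 / 56.2 = -1.2562
[out]/[in] = 10^(-1.2562) = 0.05543

0.055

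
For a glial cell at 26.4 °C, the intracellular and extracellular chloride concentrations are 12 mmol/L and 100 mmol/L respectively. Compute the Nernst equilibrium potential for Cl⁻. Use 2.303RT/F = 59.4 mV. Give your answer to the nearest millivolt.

-55 mV

E = (59.4/z) · log₁₀([Cl⁻]_out/[Cl⁻]_in) with z = -1.
For an anion, dividing by z = -1 reverses the sign.
= (59.4/-1) · log₁₀(100/12) = -59.40 · log₁₀(8.333)
= -59.40 · (0.9208) = -54.70 mV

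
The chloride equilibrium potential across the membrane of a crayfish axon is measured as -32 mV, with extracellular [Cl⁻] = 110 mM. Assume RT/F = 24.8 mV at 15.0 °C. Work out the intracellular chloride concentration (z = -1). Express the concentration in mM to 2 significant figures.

30 mM

Nernst: E = (24.8/-1) · ln([out]/[in]), so ln([out]/[in]) = -32.0 × -1 / 24.8 = 1.2903.
[out]/[in] = e^(1.2903) = 3.634.
[in] = 110 / 3.634 = 30.27 mM.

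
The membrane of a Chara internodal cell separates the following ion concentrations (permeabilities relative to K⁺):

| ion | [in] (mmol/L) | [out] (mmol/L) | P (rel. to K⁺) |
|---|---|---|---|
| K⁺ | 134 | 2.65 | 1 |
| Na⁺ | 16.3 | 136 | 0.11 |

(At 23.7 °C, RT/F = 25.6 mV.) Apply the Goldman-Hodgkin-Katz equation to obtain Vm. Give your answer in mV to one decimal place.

Vm = 25.6 · ln[(Σ P·[cation]ₒ + Σ P·[anion]ᵢ) / (Σ P·[cation]ᵢ + Σ P·[anion]ₒ)]
Numerator = 1×2.65 + 0.11×136 = 17.61
Denominator = 1×134 + 0.11×16.3 = 135.8
Vm = 25.6 · ln(0.12968) = 25.6 × (-2.0427) = -52.29 mV

-52.3 mV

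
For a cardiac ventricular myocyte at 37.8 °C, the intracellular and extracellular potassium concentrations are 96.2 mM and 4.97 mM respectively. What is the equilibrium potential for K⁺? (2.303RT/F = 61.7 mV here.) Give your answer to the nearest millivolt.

E = (61.7/z) · log₁₀([K⁺]_out/[K⁺]_in) with z = +1.
= (61.7/1) · log₁₀(4.97/96.2) = 61.70 · log₁₀(0.05166)
= 61.70 · (-1.2868) = -79.40 mV

-79 mV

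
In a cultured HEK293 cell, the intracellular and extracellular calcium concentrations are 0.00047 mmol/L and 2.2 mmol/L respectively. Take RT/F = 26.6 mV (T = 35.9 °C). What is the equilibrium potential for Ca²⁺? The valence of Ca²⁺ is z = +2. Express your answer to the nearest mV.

112 mV

E = (26.6/z) · ln([Ca²⁺]_out/[Ca²⁺]_in) with z = +2.
= (26.6/2) · ln(2.2/0.00047) = 13.30 · ln(4681)
= 13.30 · (8.4512) = 112.40 mV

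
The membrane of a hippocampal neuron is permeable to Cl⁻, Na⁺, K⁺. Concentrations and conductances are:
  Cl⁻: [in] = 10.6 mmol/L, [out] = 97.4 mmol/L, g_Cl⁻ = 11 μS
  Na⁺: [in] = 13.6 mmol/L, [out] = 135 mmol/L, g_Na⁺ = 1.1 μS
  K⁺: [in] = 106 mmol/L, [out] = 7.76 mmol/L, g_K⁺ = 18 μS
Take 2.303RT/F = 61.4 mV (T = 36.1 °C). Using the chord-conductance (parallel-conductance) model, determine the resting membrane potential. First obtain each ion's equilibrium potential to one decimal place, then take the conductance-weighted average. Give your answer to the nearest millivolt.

-61 mV

E_Cl⁻ = (61.4/-1)·log₁₀(97.4/10.6) = -59.1 mV
E_Na⁺ = (61.4/1)·log₁₀(135/13.6) = 61.2 mV
E_K⁺ = (61.4/1)·log₁₀(7.76/106) = -69.7 mV
Vm = (Σ gᵢEᵢ)/(Σ gᵢ) = (11·-59.1 + 1.1·61.2 + 18·-69.7) / (11 + 1.1 + 18)
= -1837.38 / 30.1 = -61.04 mV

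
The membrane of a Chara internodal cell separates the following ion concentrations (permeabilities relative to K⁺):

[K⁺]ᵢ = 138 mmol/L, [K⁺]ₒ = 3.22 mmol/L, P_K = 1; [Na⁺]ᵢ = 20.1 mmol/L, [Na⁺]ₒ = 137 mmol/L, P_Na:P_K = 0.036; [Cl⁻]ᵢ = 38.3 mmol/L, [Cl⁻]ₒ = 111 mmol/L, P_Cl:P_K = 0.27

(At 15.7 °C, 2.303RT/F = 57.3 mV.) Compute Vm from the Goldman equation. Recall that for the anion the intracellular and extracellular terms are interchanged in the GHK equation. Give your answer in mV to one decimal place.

Vm = 57.3 · log₁₀[(Σ P·[cation]ₒ + Σ P·[anion]ᵢ) / (Σ P·[cation]ᵢ + Σ P·[anion]ₒ)]
Numerator = 1×3.22 + 0.036×137 + 0.27×38.3 = 18.49
Denominator = 1×138 + 0.036×20.1 + 0.27×111 = 168.7
Vm = 57.3 · log₁₀(0.10962) = 57.3 × (-0.9601) = -55.01 mV

-55.0 mV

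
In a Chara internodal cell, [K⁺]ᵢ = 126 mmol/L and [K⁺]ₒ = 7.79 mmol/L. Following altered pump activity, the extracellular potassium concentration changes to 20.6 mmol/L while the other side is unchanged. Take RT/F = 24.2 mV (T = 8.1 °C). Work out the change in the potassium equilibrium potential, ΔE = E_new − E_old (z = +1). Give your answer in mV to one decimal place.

23.5 mV

E_old = (24.2/1)·ln(7.79/126) = -67.36 mV
E_new = (24.2/1)·ln(20.6/126) = -43.83 mV
ΔE = -43.83 − (-67.36) = 23.53 mV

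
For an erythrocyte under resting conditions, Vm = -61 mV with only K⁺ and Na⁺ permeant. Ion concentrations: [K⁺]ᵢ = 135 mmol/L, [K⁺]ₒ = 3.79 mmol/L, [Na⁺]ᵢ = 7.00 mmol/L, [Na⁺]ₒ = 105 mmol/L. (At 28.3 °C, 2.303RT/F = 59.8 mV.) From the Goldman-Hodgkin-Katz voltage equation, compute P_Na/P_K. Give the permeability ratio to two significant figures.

0.087

Let α = P_Na/P_K. GHK: Vm = 59.8·log₁₀[(Kₒ + α·Naₒ)/(Kᵢ + α·Naᵢ)].
10^(Vm/59.8) = 10^(-61.0/59.8) = 0.095485
So 0.095485·(Kᵢ + α·Naᵢ) = Kₒ + α·Naₒ → α = (0.095485·135.0 − 3.79) / (105.0 − 0.095485·7.0)
α = (12.89 − 3.79) / (105.0 − 0.6684) = 9.1/104.3 = 0.08723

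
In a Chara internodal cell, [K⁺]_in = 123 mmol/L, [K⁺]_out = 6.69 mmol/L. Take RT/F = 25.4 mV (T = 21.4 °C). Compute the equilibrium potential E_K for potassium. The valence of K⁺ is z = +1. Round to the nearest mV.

-74 mV

E = (25.4/z) · ln([K⁺]_out/[K⁺]_in) with z = +1.
= (25.4/1) · ln(6.69/123) = 25.40 · ln(0.05439)
= 25.40 · (-2.9116) = -73.95 mV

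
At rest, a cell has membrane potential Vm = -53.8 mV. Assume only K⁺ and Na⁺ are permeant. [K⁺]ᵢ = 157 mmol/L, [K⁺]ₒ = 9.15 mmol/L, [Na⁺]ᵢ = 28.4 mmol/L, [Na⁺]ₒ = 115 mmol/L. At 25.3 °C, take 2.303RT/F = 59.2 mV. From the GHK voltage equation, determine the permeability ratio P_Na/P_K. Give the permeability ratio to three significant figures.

Let α = P_Na/P_K. GHK: Vm = 59.2·log₁₀[(Kₒ + α·Naₒ)/(Kᵢ + α·Naᵢ)].
10^(Vm/59.2) = 10^(-53.8/59.2) = 0.12337
So 0.12337·(Kᵢ + α·Naᵢ) = Kₒ + α·Naₒ → α = (0.12337·157.0 − 9.15) / (115.0 − 0.12337·28.4)
α = (19.37 − 9.15) / (115.0 − 3.504) = 10.22/111.5 = 0.09166

0.0917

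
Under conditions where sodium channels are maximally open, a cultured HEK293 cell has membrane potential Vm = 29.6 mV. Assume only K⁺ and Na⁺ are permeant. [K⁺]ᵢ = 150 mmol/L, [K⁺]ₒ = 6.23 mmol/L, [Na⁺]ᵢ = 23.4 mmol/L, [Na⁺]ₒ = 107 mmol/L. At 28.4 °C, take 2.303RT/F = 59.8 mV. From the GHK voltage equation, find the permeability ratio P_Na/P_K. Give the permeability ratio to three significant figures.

Let α = P_Na/P_K. GHK: Vm = 59.8·log₁₀[(Kₒ + α·Naₒ)/(Kᵢ + α·Naᵢ)].
10^(Vm/59.8) = 10^(29.6/59.8) = 3.126
So 3.126·(Kᵢ + α·Naᵢ) = Kₒ + α·Naₒ → α = (3.126·150.0 − 6.23) / (107.0 − 3.126·23.4)
α = (468.9 − 6.23) / (107.0 − 73.15) = 462.7/33.85 = 13.67

13.7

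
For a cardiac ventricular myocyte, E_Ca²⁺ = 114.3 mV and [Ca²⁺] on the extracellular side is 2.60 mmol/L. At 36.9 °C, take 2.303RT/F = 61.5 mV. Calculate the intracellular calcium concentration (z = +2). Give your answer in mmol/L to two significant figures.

0.00050 mmol/L

Nernst: E = (61.5/2) · log₁₀([out]/[in]), so log₁₀([out]/[in]) = 114.3 × 2 / 61.5 = 3.7171.
[out]/[in] = 10^(3.7171) = 5213.
[in] = 2.60 / 5213 = 0.0004988 mmol/L.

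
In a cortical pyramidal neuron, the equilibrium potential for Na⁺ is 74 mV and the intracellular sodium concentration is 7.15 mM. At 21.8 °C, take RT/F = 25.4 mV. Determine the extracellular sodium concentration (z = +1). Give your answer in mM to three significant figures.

Nernst: E = (25.4/1) · ln([out]/[in]), so ln([out]/[in]) = 74.0 × 1 / 25.4 = 2.9134.
[out]/[in] = e^(2.9134) = 18.42.
[out] = 18.42 × 7.15 = 131.7 mM.

132 mM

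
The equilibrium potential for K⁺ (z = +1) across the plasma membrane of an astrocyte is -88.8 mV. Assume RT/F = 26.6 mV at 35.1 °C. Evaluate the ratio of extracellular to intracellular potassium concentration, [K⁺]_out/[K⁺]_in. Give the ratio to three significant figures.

0.0355

ln([out]/[in]) = E·z/(26.6) = -88.8 × 1 / 26.6 = -3.3383
[out]/[in] = e^(-3.3383) = 0.0355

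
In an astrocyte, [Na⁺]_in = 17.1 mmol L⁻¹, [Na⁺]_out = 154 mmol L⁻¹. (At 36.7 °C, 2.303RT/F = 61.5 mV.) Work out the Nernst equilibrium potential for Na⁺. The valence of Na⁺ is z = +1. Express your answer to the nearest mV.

59 mV

E = (61.5/z) · log₁₀([Na⁺]_out/[Na⁺]_in) with z = +1.
= (61.5/1) · log₁₀(154/17.1) = 61.50 · log₁₀(9.006)
= 61.50 · (0.9545) = 58.70 mV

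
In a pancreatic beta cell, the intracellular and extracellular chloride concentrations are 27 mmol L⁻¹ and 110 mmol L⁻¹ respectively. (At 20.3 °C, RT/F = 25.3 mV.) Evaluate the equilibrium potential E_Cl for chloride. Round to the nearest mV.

-36 mV

E = (25.3/z) · ln([Cl⁻]_out/[Cl⁻]_in) with z = -1.
For an anion, dividing by z = -1 reverses the sign.
= (25.3/-1) · ln(110/27) = -25.30 · ln(4.074)
= -25.30 · (1.4046) = -35.54 mV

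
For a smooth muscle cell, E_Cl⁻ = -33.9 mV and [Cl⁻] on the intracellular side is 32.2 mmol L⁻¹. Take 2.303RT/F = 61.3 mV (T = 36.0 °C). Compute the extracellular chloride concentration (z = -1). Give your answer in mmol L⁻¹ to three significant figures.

Nernst: E = (61.3/-1) · log₁₀([out]/[in]), so log₁₀([out]/[in]) = -33.9 × -1 / 61.3 = 0.5530.
[out]/[in] = 10^(0.5530) = 3.573.
[out] = 3.573 × 32.2 = 115 mmol L⁻¹.

115 mmol L⁻¹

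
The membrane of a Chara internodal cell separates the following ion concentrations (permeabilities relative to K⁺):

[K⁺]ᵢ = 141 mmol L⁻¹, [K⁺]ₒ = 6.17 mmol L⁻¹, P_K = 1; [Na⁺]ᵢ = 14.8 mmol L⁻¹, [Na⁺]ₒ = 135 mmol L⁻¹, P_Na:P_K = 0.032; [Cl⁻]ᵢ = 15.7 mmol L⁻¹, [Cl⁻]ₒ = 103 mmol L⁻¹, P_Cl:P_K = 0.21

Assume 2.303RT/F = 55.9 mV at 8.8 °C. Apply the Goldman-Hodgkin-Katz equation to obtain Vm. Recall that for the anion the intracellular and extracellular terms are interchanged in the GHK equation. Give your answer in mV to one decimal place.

-60.0 mV

Vm = 55.9 · log₁₀[(Σ P·[cation]ₒ + Σ P·[anion]ᵢ) / (Σ P·[cation]ᵢ + Σ P·[anion]ₒ)]
Numerator = 1×6.17 + 0.032×135 + 0.21×15.7 = 13.79
Denominator = 1×141 + 0.032×14.8 + 0.21×103 = 163.1
Vm = 55.9 · log₁₀(0.084529) = 55.9 × (-1.0730) = -59.98 mV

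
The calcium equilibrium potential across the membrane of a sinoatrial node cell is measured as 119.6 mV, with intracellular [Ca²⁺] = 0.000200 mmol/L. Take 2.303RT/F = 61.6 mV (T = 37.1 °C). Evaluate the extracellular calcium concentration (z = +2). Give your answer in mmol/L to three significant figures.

1.53 mmol/L

Nernst: E = (61.6/2) · log₁₀([out]/[in]), so log₁₀([out]/[in]) = 119.6 × 2 / 61.6 = 3.8831.
[out]/[in] = 10^(3.8831) = 7640.
[out] = 7640 × 0.000200 = 1.528 mmol/L.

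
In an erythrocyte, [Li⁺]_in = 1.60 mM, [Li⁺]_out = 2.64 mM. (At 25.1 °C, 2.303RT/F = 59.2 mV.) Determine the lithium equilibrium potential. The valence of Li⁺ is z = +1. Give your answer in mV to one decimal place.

E = (59.2/z) · log₁₀([Li⁺]_out/[Li⁺]_in) with z = +1.
= (59.2/1) · log₁₀(2.64/1.60) = 59.20 · log₁₀(1.65)
= 59.20 · (0.2175) = 12.88 mV

12.9 mV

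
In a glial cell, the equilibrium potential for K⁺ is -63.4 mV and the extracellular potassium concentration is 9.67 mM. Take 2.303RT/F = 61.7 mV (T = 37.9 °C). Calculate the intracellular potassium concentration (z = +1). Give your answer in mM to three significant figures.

Nernst: E = (61.7/1) · log₁₀([out]/[in]), so log₁₀([out]/[in]) = -63.4 × 1 / 61.7 = -1.0276.
[out]/[in] = 10^(-1.0276) = 0.09385.
[in] = 9.67 / 0.09385 = 103 mM.

103 mM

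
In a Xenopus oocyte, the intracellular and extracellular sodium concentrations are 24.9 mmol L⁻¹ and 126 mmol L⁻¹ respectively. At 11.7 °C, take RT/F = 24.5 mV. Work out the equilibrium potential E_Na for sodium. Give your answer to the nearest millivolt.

40 mV

E = (24.5/z) · ln([Na⁺]_out/[Na⁺]_in) with z = +1.
= (24.5/1) · ln(126/24.9) = 24.50 · ln(5.06)
= 24.50 · (1.6214) = 39.72 mV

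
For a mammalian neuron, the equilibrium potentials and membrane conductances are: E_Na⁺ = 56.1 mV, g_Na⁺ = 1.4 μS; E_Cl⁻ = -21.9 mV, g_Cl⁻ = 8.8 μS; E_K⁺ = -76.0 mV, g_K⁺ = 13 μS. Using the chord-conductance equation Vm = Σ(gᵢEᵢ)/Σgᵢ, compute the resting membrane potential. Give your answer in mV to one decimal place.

Σ gᵢEᵢ = 1.4·(56.1) + 8.8·(-21.9) + 13·(-76.0) = -1102.18
Σ gᵢ = 1.4 + 8.8 + 13 = 23.2
Vm = -1102.18 / 23.2 = -47.51 mV

-47.5 mV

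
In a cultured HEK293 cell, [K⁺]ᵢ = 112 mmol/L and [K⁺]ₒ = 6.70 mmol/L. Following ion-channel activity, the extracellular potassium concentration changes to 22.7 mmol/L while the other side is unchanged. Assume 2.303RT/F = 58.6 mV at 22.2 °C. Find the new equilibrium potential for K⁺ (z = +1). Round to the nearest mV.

After the shift: [K⁺]_out = 22.7, [K⁺]_in = 112 mmol/L.
E_new = (58.6/1)·log₁₀(22.7/112) = 58.60 · (-0.6932) = -40.62 mV

-41 mV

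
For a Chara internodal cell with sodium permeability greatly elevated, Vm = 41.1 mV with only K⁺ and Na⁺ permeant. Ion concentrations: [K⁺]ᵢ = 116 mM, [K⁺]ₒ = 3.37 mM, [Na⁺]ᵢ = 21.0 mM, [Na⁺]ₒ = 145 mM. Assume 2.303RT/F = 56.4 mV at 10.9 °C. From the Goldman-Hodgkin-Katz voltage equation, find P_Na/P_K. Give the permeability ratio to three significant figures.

Let α = P_Na/P_K. GHK: Vm = 56.4·log₁₀[(Kₒ + α·Naₒ)/(Kᵢ + α·Naᵢ)].
10^(Vm/56.4) = 10^(41.1/56.4) = 5.3546
So 5.3546·(Kᵢ + α·Naᵢ) = Kₒ + α·Naₒ → α = (5.3546·116.0 − 3.37) / (145.0 − 5.3546·21.0)
α = (621.1 − 3.37) / (145.0 − 112.4) = 617.8/32.55 = 18.98

19.0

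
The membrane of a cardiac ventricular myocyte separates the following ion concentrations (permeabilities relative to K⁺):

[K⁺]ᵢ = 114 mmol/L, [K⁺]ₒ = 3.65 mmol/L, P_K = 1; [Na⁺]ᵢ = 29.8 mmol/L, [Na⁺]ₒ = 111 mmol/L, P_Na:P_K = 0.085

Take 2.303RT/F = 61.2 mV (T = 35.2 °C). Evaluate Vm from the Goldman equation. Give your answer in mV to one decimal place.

Vm = 61.2 · log₁₀[(Σ P·[cation]ₒ + Σ P·[anion]ᵢ) / (Σ P·[cation]ᵢ + Σ P·[anion]ₒ)]
Numerator = 1×3.65 + 0.085×111 = 13.09
Denominator = 1×114 + 0.085×29.8 = 116.5
Vm = 61.2 · log₁₀(0.11229) = 61.2 × (-0.9497) = -58.12 mV

-58.1 mV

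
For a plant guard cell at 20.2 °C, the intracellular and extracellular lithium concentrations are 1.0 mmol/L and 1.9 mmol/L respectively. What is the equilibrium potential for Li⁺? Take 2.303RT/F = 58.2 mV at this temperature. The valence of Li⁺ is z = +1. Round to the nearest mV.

16 mV

E = (58.2/z) · log₁₀([Li⁺]_out/[Li⁺]_in) with z = +1.
= (58.2/1) · log₁₀(1.9/1.0) = 58.20 · log₁₀(1.9)
= 58.20 · (0.2788) = 16.22 mV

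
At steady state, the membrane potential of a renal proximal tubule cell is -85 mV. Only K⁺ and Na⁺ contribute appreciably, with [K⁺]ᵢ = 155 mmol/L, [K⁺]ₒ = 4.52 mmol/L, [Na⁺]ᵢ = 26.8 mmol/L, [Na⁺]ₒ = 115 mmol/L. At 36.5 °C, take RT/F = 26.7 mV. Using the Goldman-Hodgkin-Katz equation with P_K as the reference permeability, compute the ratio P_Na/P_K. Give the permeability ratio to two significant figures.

0.017

Let α = P_Na/P_K. GHK: Vm = 26.7·ln[(Kₒ + α·Naₒ)/(Kᵢ + α·Naᵢ)].
e^(Vm/26.7) = e^(-85.0/26.7) = 0.04144
So 0.04144·(Kᵢ + α·Naᵢ) = Kₒ + α·Naₒ → α = (0.04144·155.0 − 4.52) / (115.0 − 0.04144·26.8)
α = (6.423 − 4.52) / (115.0 − 1.111) = 1.903/113.9 = 0.01671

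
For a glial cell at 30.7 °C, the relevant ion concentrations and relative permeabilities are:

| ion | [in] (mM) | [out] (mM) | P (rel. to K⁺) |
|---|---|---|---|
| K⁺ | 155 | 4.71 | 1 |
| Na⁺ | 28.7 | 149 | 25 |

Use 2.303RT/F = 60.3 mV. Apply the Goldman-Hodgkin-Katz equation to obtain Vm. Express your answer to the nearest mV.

Vm = 60.3 · log₁₀[(Σ P·[cation]ₒ + Σ P·[anion]ᵢ) / (Σ P·[cation]ᵢ + Σ P·[anion]ₒ)]
Numerator = 1×4.71 + 25×149 = 3730
Denominator = 1×155 + 25×28.7 = 872.5
Vm = 60.3 · log₁₀(4.2747) = 60.3 × (0.6309) = 38.04 mV

38 mV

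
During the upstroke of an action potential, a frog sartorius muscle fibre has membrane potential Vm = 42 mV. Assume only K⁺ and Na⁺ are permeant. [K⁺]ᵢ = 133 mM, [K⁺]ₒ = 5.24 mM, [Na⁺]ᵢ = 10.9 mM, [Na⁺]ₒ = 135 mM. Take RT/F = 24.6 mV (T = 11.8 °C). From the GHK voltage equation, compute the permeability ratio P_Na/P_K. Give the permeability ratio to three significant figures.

9.72

Let α = P_Na/P_K. GHK: Vm = 24.6·ln[(Kₒ + α·Naₒ)/(Kᵢ + α·Naᵢ)].
e^(Vm/24.6) = e^(42.0/24.6) = 5.5141
So 5.5141·(Kᵢ + α·Naᵢ) = Kₒ + α·Naₒ → α = (5.5141·133.0 − 5.24) / (135.0 − 5.5141·10.9)
α = (733.4 − 5.24) / (135.0 − 60.1) = 728.1/74.9 = 9.722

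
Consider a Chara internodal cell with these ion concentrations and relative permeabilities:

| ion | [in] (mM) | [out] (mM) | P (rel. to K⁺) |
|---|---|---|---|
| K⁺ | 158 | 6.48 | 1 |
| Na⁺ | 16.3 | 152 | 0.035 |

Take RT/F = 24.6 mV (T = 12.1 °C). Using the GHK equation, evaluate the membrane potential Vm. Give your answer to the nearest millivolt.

-64 mV

Vm = 24.6 · ln[(Σ P·[cation]ₒ + Σ P·[anion]ᵢ) / (Σ P·[cation]ᵢ + Σ P·[anion]ₒ)]
Numerator = 1×6.48 + 0.035×152 = 11.8
Denominator = 1×158 + 0.035×16.3 = 158.6
Vm = 24.6 · ln(0.074415) = 24.6 × (-2.5981) = -63.91 mV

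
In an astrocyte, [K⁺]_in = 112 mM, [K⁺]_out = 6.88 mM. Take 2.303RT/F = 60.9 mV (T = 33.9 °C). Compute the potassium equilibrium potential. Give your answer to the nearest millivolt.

-74 mV

E = (60.9/z) · log₁₀([K⁺]_out/[K⁺]_in) with z = +1.
= (60.9/1) · log₁₀(6.88/112) = 60.90 · log₁₀(0.06143)
= 60.90 · (-1.2116) = -73.79 mV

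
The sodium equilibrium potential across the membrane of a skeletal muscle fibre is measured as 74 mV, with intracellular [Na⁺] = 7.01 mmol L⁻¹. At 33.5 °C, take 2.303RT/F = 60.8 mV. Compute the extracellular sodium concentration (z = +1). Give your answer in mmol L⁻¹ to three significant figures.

116 mmol L⁻¹

Nernst: E = (60.8/1) · log₁₀([out]/[in]), so log₁₀([out]/[in]) = 74.0 × 1 / 60.8 = 1.2171.
[out]/[in] = 10^(1.2171) = 16.49.
[out] = 16.49 × 7.01 = 115.6 mmol L⁻¹.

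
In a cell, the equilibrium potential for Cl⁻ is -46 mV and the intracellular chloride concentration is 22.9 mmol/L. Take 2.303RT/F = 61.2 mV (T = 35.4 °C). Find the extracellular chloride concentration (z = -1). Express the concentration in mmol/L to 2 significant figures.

Nernst: E = (61.2/-1) · log₁₀([out]/[in]), so log₁₀([out]/[in]) = -46.0 × -1 / 61.2 = 0.7516.
[out]/[in] = 10^(0.7516) = 5.645.
[out] = 5.645 × 22.9 = 129.3 mmol/L.

130 mmol/L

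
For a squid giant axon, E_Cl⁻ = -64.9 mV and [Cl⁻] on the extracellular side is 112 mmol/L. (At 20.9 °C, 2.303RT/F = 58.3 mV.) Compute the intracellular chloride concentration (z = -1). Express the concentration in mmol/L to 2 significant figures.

8.6 mmol/L

Nernst: E = (58.3/-1) · log₁₀([out]/[in]), so log₁₀([out]/[in]) = -64.9 × -1 / 58.3 = 1.1132.
[out]/[in] = 10^(1.1132) = 12.98.
[in] = 112 / 12.98 = 8.63 mmol/L.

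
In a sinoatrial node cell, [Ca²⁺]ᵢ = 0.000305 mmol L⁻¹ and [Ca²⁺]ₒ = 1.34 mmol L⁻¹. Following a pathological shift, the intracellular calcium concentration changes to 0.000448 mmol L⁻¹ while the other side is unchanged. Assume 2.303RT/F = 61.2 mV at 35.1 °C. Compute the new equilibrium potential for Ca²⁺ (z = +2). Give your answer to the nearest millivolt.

106 mV

After the shift: [Ca²⁺]_out = 1.34, [Ca²⁺]_in = 0.000448 mmol L⁻¹.
E_new = (61.2/2)·log₁₀(1.34/0.000448) = 30.60 · (3.4758) = 106.36 mV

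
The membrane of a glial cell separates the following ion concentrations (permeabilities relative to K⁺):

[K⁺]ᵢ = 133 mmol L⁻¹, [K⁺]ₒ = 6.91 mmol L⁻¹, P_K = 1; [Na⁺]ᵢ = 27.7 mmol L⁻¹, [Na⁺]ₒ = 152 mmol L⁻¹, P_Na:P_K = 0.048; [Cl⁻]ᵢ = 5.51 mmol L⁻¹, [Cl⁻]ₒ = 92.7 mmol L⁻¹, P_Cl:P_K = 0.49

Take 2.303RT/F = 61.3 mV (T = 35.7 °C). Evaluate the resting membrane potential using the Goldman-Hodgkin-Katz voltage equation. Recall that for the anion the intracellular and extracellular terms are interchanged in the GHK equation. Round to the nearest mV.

Vm = 61.3 · log₁₀[(Σ P·[cation]ₒ + Σ P·[anion]ᵢ) / (Σ P·[cation]ᵢ + Σ P·[anion]ₒ)]
Numerator = 1×6.91 + 0.048×152 + 0.49×5.51 = 16.91
Denominator = 1×133 + 0.048×27.7 + 0.49×92.7 = 179.8
Vm = 61.3 · log₁₀(0.094051) = 61.3 × (-1.0266) = -62.93 mV

-63 mV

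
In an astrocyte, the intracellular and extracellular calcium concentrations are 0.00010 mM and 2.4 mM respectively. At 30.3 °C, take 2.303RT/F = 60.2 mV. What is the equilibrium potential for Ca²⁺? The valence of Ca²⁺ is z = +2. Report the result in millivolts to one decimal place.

131.8 mV

E = (60.2/z) · log₁₀([Ca²⁺]_out/[Ca²⁺]_in) with z = +2.
= (60.2/2) · log₁₀(2.4/0.00010) = 30.10 · log₁₀(2.4e+04)
= 30.10 · (4.3802) = 131.84 mV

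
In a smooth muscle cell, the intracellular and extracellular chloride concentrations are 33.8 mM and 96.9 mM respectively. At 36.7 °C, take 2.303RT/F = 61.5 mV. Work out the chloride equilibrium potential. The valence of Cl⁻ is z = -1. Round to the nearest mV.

-28 mV

E = (61.5/z) · log₁₀([Cl⁻]_out/[Cl⁻]_in) with z = -1.
For an anion, dividing by z = -1 reverses the sign.
= (61.5/-1) · log₁₀(96.9/33.8) = -61.50 · log₁₀(2.867)
= -61.50 · (0.4574) = -28.13 mV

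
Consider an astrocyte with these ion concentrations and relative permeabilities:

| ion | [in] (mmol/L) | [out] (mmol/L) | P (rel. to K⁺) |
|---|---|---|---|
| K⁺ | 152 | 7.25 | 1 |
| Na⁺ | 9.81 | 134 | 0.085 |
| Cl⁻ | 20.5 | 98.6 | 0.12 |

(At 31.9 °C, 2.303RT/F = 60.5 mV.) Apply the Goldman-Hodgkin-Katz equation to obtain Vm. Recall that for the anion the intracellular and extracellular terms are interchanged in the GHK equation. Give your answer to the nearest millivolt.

-54 mV

Vm = 60.5 · log₁₀[(Σ P·[cation]ₒ + Σ P·[anion]ᵢ) / (Σ P·[cation]ᵢ + Σ P·[anion]ₒ)]
Numerator = 1×7.25 + 0.085×134 + 0.12×20.5 = 21.1
Denominator = 1×152 + 0.085×9.81 + 0.12×98.6 = 164.7
Vm = 60.5 · log₁₀(0.12814) = 60.5 × (-0.8923) = -53.99 mV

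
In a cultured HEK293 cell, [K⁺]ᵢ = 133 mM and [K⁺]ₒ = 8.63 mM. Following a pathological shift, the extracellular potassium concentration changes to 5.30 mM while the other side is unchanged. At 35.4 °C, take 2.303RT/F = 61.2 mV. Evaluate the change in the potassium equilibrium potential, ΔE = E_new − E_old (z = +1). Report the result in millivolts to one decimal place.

-13.0 mV

E_old = (61.2/1)·log₁₀(8.63/133) = -72.70 mV
E_new = (61.2/1)·log₁₀(5.30/133) = -85.65 mV
ΔE = -85.65 − (-72.70) = -12.96 mV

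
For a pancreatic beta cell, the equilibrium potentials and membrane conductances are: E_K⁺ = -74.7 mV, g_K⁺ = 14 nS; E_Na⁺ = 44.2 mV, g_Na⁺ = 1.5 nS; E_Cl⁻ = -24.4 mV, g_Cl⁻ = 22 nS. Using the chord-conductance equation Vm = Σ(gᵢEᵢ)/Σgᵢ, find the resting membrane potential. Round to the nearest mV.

Σ gᵢEᵢ = 14·(-74.7) + 1.5·(44.2) + 22·(-24.4) = -1516.30
Σ gᵢ = 14 + 1.5 + 22 = 37.5
Vm = -1516.30 / 37.5 = -40.43 mV

-40 mV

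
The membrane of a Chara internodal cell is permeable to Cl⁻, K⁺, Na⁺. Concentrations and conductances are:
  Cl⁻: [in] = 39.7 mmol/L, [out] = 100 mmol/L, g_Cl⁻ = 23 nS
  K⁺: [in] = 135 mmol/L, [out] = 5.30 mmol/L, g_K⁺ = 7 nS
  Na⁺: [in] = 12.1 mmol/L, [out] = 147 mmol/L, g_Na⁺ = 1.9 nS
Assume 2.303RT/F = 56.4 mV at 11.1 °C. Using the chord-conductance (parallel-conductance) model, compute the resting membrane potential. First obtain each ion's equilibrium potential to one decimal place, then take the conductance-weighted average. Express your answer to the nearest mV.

E_Cl⁻ = (56.4/-1)·log₁₀(100/39.7) = -22.6 mV
E_K⁺ = (56.4/1)·log₁₀(5.30/135) = -79.3 mV
E_Na⁺ = (56.4/1)·log₁₀(147/12.1) = 61.2 mV
Vm = (Σ gᵢEᵢ)/(Σ gᵢ) = (23·-22.6 + 7·-79.3 + 1.9·61.2) / (23 + 7 + 1.9)
= -958.62 / 31.9 = -30.05 mV

-30 mV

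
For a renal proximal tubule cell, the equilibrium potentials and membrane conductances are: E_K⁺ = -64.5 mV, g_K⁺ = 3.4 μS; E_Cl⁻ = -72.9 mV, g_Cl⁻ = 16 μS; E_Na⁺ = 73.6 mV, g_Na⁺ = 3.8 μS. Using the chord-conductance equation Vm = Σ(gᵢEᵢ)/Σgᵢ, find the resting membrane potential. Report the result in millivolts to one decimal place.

Σ gᵢEᵢ = 3.4·(-64.5) + 16·(-72.9) + 3.8·(73.6) = -1106.02
Σ gᵢ = 3.4 + 16 + 3.8 = 23.2
Vm = -1106.02 / 23.2 = -47.67 mV

-47.7 mV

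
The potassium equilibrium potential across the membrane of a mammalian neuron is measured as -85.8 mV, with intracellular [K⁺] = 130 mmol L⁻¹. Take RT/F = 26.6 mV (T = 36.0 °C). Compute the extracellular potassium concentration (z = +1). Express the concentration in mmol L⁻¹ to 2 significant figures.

5.2 mmol L⁻¹

Nernst: E = (26.6/1) · ln([out]/[in]), so ln([out]/[in]) = -85.8 × 1 / 26.6 = -3.2256.
[out]/[in] = e^(-3.2256) = 0.03973.
[out] = 0.03973 × 130 = 5.165 mmol L⁻¹.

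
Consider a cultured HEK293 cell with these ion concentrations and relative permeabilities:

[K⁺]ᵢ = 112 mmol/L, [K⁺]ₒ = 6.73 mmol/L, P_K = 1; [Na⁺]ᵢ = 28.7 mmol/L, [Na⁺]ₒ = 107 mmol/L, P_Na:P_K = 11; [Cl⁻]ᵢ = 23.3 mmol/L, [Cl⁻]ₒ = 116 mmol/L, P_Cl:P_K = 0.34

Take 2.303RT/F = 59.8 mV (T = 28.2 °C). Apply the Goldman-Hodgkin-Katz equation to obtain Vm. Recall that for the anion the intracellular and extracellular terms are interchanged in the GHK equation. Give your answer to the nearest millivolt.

24 mV

Vm = 59.8 · log₁₀[(Σ P·[cation]ₒ + Σ P·[anion]ᵢ) / (Σ P·[cation]ᵢ + Σ P·[anion]ₒ)]
Numerator = 1×6.73 + 11×107 + 0.34×23.3 = 1192
Denominator = 1×112 + 11×28.7 + 0.34×116 = 467.1
Vm = 59.8 · log₁₀(2.551) = 59.8 × (0.4067) = 24.32 mV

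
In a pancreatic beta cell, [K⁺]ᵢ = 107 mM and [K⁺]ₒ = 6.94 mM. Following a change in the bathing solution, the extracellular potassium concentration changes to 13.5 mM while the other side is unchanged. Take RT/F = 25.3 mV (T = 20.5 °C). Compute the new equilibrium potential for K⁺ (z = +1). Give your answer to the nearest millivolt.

-52 mV

After the shift: [K⁺]_out = 13.5, [K⁺]_in = 107 mM.
E_new = (25.3/1)·ln(13.5/107) = 25.30 · (-2.0701) = -52.37 mV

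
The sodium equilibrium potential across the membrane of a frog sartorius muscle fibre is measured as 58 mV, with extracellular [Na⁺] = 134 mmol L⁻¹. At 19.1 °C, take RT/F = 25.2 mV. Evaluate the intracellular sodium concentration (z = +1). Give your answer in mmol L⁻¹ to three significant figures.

Nernst: E = (25.2/1) · ln([out]/[in]), so ln([out]/[in]) = 58.0 × 1 / 25.2 = 2.3016.
[out]/[in] = e^(2.3016) = 9.99.
[in] = 134 / 9.99 = 13.41 mmol L⁻¹.

13.4 mmol L⁻¹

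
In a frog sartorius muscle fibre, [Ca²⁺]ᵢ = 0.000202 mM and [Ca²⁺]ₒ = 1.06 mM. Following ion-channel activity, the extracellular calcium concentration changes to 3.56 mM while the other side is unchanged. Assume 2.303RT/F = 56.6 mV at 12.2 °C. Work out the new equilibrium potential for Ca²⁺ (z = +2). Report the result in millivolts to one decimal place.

120.2 mV

After the shift: [Ca²⁺]_out = 3.56, [Ca²⁺]_in = 0.000202 mM.
E_new = (56.6/2)·log₁₀(3.56/0.000202) = 28.30 · (4.2461) = 120.16 mV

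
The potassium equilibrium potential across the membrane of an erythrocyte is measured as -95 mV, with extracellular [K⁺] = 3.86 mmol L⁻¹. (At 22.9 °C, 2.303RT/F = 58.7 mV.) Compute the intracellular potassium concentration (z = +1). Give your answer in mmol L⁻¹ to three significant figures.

160 mmol L⁻¹

Nernst: E = (58.7/1) · log₁₀([out]/[in]), so log₁₀([out]/[in]) = -95.0 × 1 / 58.7 = -1.6184.
[out]/[in] = 10^(-1.6184) = 0.02408.
[in] = 3.86 / 0.02408 = 160.3 mmol L⁻¹.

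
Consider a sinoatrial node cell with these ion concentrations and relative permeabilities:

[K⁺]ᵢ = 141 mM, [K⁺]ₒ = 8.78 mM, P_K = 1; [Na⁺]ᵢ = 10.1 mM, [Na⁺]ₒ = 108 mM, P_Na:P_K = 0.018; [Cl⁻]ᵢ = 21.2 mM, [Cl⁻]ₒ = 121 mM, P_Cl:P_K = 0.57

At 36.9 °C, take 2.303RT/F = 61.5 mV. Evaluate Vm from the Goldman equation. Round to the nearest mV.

-59 mV

Vm = 61.5 · log₁₀[(Σ P·[cation]ₒ + Σ P·[anion]ᵢ) / (Σ P·[cation]ᵢ + Σ P·[anion]ₒ)]
Numerator = 1×8.78 + 0.018×108 + 0.57×21.2 = 22.81
Denominator = 1×141 + 0.018×10.1 + 0.57×121 = 210.2
Vm = 61.5 · log₁₀(0.10853) = 61.5 × (-0.9644) = -59.31 mV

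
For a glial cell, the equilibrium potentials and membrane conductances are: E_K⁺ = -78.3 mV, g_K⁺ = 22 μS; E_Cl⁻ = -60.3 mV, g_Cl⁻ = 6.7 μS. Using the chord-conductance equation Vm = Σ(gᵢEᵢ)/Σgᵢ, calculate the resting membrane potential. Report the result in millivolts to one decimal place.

-74.1 mV

Σ gᵢEᵢ = 22·(-78.3) + 6.7·(-60.3) = -2126.61
Σ gᵢ = 22 + 6.7 = 28.7
Vm = -2126.61 / 28.7 = -74.10 mV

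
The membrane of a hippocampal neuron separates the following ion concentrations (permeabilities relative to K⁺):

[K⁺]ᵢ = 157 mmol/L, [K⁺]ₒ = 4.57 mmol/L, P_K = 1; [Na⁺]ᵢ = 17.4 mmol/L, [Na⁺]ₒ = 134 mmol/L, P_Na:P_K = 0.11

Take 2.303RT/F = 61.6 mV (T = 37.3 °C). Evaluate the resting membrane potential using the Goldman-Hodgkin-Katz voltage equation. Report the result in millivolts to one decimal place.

Vm = 61.6 · log₁₀[(Σ P·[cation]ₒ + Σ P·[anion]ᵢ) / (Σ P·[cation]ᵢ + Σ P·[anion]ₒ)]
Numerator = 1×4.57 + 0.11×134 = 19.31
Denominator = 1×157 + 0.11×17.4 = 158.9
Vm = 61.6 · log₁₀(0.12151) = 61.6 × (-0.9154) = -56.39 mV

-56.4 mV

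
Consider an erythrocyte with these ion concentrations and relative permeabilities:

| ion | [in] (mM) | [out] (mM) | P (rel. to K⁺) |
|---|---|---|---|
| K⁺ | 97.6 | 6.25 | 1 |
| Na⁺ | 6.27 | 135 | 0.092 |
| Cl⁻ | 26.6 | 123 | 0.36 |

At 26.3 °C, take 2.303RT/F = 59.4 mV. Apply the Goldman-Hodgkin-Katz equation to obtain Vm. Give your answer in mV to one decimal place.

Vm = 59.4 · log₁₀[(Σ P·[cation]ₒ + Σ P·[anion]ᵢ) / (Σ P·[cation]ᵢ + Σ P·[anion]ₒ)]
Numerator = 1×6.25 + 0.092×135 + 0.36×26.6 = 28.25
Denominator = 1×97.6 + 0.092×6.27 + 0.36×123 = 142.5
Vm = 59.4 · log₁₀(0.19828) = 59.4 × (-0.7027) = -41.74 mV

-41.7 mV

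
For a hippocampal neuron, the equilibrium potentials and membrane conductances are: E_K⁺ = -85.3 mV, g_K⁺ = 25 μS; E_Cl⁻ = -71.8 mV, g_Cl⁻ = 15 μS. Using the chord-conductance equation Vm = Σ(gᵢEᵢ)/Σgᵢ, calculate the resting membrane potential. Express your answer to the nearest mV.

Σ gᵢEᵢ = 25·(-85.3) + 15·(-71.8) = -3209.50
Σ gᵢ = 25 + 15 = 40
Vm = -3209.50 / 40 = -80.24 mV

-80 mV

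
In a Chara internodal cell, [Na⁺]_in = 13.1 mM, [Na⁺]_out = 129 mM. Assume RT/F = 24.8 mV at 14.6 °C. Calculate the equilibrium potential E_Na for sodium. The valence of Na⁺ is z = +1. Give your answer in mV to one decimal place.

E = (24.8/z) · ln([Na⁺]_out/[Na⁺]_in) with z = +1.
= (24.8/1) · ln(129/13.1) = 24.80 · ln(9.847)
= 24.80 · (2.2872) = 56.72 mV

56.7 mV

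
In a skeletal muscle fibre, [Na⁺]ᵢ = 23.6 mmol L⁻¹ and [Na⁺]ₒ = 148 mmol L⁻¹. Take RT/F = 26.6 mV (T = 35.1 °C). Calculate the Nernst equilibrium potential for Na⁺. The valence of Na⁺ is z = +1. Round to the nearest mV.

49 mV

E = (26.6/z) · ln([Na⁺]_out/[Na⁺]_in) with z = +1.
= (26.6/1) · ln(148/23.6) = 26.60 · ln(6.271)
= 26.60 · (1.8360) = 48.84 mV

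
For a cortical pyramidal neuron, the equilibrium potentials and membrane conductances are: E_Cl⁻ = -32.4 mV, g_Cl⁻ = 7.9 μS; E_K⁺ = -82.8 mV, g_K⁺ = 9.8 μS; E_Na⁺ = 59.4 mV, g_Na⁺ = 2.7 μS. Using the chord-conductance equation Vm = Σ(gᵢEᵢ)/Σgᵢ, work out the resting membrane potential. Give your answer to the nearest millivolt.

Σ gᵢEᵢ = 7.9·(-32.4) + 9.8·(-82.8) + 2.7·(59.4) = -907.02
Σ gᵢ = 7.9 + 9.8 + 2.7 = 20.4
Vm = -907.02 / 20.4 = -44.46 mV

-44 mV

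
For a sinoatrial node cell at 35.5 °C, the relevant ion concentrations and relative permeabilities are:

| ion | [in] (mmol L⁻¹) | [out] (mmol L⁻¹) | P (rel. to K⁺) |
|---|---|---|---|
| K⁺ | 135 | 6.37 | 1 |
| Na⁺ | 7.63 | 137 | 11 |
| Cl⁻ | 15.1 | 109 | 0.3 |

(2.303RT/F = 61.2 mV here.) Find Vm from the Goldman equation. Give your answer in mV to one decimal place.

47.8 mV

Vm = 61.2 · log₁₀[(Σ P·[cation]ₒ + Σ P·[anion]ᵢ) / (Σ P·[cation]ᵢ + Σ P·[anion]ₒ)]
Numerator = 1×6.37 + 11×137 + 0.3×15.1 = 1518
Denominator = 1×135 + 11×7.63 + 0.3×109 = 251.6
Vm = 61.2 · log₁₀(6.0323) = 61.2 × (0.7805) = 47.77 mV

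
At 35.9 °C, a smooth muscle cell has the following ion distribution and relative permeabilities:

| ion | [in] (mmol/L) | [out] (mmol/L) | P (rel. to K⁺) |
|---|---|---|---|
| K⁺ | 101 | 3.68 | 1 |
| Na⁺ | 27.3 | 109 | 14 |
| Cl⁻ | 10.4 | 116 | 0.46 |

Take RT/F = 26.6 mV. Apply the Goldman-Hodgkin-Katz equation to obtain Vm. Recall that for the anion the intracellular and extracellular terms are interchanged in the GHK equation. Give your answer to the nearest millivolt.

Vm = 26.6 · ln[(Σ P·[cation]ₒ + Σ P·[anion]ᵢ) / (Σ P·[cation]ᵢ + Σ P·[anion]ₒ)]
Numerator = 1×3.68 + 14×109 + 0.46×10.4 = 1534
Denominator = 1×101 + 14×27.3 + 0.46×116 = 536.6
Vm = 26.6 · ln(2.8598) = 26.6 × (1.0508) = 27.95 mV

28 mV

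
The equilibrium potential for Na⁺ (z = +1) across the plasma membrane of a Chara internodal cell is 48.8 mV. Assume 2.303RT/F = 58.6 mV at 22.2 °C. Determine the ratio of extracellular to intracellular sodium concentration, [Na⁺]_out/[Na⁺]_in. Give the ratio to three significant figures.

log₁₀([out]/[in]) = E·z/(58.6) = 48.8 × 1 / 58.6 = 0.8328
[out]/[in] = 10^(0.8328) = 6.804

6.80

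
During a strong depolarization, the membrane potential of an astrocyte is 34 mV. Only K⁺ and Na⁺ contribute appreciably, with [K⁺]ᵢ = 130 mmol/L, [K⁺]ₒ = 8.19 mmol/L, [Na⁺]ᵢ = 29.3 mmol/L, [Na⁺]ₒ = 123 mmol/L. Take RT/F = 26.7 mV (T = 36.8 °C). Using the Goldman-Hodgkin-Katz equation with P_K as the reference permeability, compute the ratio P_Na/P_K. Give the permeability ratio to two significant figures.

Let α = P_Na/P_K. GHK: Vm = 26.7·ln[(Kₒ + α·Naₒ)/(Kᵢ + α·Naᵢ)].
e^(Vm/26.7) = e^(34.0/26.7) = 3.573
So 3.573·(Kᵢ + α·Naᵢ) = Kₒ + α·Naₒ → α = (3.573·130.0 − 8.19) / (123.0 − 3.573·29.3)
α = (464.5 − 8.19) / (123.0 − 104.7) = 456.3/18.31 = 24.92

25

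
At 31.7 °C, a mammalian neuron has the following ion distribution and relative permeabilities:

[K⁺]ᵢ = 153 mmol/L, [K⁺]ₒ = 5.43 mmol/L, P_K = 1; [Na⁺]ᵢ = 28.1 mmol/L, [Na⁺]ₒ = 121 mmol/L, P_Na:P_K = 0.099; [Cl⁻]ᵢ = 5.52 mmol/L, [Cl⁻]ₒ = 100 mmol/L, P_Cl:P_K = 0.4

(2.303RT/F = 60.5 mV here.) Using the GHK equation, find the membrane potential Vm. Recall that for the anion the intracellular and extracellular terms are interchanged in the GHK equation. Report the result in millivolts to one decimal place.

Vm = 60.5 · log₁₀[(Σ P·[cation]ₒ + Σ P·[anion]ᵢ) / (Σ P·[cation]ᵢ + Σ P·[anion]ₒ)]
Numerator = 1×5.43 + 0.099×121 + 0.4×5.52 = 19.62
Denominator = 1×153 + 0.099×28.1 + 0.4×100 = 195.8
Vm = 60.5 · log₁₀(0.1002) = 60.5 × (-0.9991) = -60.45 mV

-60.4 mV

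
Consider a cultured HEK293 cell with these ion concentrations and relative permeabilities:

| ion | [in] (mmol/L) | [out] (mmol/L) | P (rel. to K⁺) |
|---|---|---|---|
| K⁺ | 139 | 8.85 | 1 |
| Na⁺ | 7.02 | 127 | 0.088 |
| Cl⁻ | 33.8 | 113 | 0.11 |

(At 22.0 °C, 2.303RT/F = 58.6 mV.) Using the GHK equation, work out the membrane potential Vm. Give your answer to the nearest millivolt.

-47 mV

Vm = 58.6 · log₁₀[(Σ P·[cation]ₒ + Σ P·[anion]ᵢ) / (Σ P·[cation]ᵢ + Σ P·[anion]ₒ)]
Numerator = 1×8.85 + 0.088×127 + 0.11×33.8 = 23.74
Denominator = 1×139 + 0.088×7.02 + 0.11×113 = 152
Vm = 58.6 · log₁₀(0.15616) = 58.6 × (-0.8064) = -47.26 mV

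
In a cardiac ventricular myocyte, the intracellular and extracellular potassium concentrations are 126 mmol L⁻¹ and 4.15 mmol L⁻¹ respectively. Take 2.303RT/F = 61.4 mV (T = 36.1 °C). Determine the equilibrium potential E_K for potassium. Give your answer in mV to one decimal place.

E = (61.4/z) · log₁₀([K⁺]_out/[K⁺]_in) with z = +1.
= (61.4/1) · log₁₀(4.15/126) = 61.40 · log₁₀(0.03294)
= 61.40 · (-1.4823) = -91.01 mV

-91.0 mV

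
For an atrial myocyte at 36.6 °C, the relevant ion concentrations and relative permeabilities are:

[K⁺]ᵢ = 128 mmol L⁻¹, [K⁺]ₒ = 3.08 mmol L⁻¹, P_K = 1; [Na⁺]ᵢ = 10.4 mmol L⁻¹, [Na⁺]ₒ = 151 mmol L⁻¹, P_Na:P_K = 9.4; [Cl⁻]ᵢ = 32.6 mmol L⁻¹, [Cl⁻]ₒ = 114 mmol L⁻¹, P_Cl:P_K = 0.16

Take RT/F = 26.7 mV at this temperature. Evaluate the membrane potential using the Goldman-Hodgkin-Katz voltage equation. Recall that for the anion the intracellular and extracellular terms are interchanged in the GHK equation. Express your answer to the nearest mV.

47 mV

Vm = 26.7 · ln[(Σ P·[cation]ₒ + Σ P·[anion]ᵢ) / (Σ P·[cation]ᵢ + Σ P·[anion]ₒ)]
Numerator = 1×3.08 + 9.4×151 + 0.16×32.6 = 1428
Denominator = 1×128 + 9.4×10.4 + 0.16×114 = 244
Vm = 26.7 · ln(5.8512) = 26.7 × (1.7666) = 47.17 mV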